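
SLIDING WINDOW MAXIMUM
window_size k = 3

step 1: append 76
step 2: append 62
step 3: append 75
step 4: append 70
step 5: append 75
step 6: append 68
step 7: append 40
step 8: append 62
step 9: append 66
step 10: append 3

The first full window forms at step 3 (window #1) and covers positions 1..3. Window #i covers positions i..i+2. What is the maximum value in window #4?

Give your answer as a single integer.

Answer: 75

Derivation:
step 1: append 76 -> window=[76] (not full yet)
step 2: append 62 -> window=[76, 62] (not full yet)
step 3: append 75 -> window=[76, 62, 75] -> max=76
step 4: append 70 -> window=[62, 75, 70] -> max=75
step 5: append 75 -> window=[75, 70, 75] -> max=75
step 6: append 68 -> window=[70, 75, 68] -> max=75
Window #4 max = 75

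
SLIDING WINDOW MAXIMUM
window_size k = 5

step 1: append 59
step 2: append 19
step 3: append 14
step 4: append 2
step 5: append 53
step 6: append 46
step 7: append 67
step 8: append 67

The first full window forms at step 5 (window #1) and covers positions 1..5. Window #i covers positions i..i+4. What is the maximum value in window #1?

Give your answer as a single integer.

step 1: append 59 -> window=[59] (not full yet)
step 2: append 19 -> window=[59, 19] (not full yet)
step 3: append 14 -> window=[59, 19, 14] (not full yet)
step 4: append 2 -> window=[59, 19, 14, 2] (not full yet)
step 5: append 53 -> window=[59, 19, 14, 2, 53] -> max=59
Window #1 max = 59

Answer: 59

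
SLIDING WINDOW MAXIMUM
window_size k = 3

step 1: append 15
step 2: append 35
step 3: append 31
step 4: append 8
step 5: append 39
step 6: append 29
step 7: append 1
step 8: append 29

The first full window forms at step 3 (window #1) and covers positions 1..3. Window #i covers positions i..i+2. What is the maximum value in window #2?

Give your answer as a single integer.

Answer: 35

Derivation:
step 1: append 15 -> window=[15] (not full yet)
step 2: append 35 -> window=[15, 35] (not full yet)
step 3: append 31 -> window=[15, 35, 31] -> max=35
step 4: append 8 -> window=[35, 31, 8] -> max=35
Window #2 max = 35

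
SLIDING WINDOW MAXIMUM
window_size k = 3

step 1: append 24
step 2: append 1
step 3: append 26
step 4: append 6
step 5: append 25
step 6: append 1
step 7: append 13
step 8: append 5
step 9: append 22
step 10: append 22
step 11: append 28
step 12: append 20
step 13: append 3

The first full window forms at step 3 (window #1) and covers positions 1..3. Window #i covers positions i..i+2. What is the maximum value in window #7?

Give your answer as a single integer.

Answer: 22

Derivation:
step 1: append 24 -> window=[24] (not full yet)
step 2: append 1 -> window=[24, 1] (not full yet)
step 3: append 26 -> window=[24, 1, 26] -> max=26
step 4: append 6 -> window=[1, 26, 6] -> max=26
step 5: append 25 -> window=[26, 6, 25] -> max=26
step 6: append 1 -> window=[6, 25, 1] -> max=25
step 7: append 13 -> window=[25, 1, 13] -> max=25
step 8: append 5 -> window=[1, 13, 5] -> max=13
step 9: append 22 -> window=[13, 5, 22] -> max=22
Window #7 max = 22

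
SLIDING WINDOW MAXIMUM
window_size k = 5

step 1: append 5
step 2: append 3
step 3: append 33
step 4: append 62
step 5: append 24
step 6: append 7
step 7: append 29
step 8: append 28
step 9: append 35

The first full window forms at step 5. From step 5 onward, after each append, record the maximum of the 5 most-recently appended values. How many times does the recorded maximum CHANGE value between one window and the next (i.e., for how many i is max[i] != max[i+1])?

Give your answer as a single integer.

step 1: append 5 -> window=[5] (not full yet)
step 2: append 3 -> window=[5, 3] (not full yet)
step 3: append 33 -> window=[5, 3, 33] (not full yet)
step 4: append 62 -> window=[5, 3, 33, 62] (not full yet)
step 5: append 24 -> window=[5, 3, 33, 62, 24] -> max=62
step 6: append 7 -> window=[3, 33, 62, 24, 7] -> max=62
step 7: append 29 -> window=[33, 62, 24, 7, 29] -> max=62
step 8: append 28 -> window=[62, 24, 7, 29, 28] -> max=62
step 9: append 35 -> window=[24, 7, 29, 28, 35] -> max=35
Recorded maximums: 62 62 62 62 35
Changes between consecutive maximums: 1

Answer: 1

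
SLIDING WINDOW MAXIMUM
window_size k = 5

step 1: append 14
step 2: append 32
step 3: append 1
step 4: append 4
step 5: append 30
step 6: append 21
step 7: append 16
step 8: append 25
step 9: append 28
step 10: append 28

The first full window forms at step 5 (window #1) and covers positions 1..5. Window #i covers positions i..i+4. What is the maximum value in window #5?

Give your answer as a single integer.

step 1: append 14 -> window=[14] (not full yet)
step 2: append 32 -> window=[14, 32] (not full yet)
step 3: append 1 -> window=[14, 32, 1] (not full yet)
step 4: append 4 -> window=[14, 32, 1, 4] (not full yet)
step 5: append 30 -> window=[14, 32, 1, 4, 30] -> max=32
step 6: append 21 -> window=[32, 1, 4, 30, 21] -> max=32
step 7: append 16 -> window=[1, 4, 30, 21, 16] -> max=30
step 8: append 25 -> window=[4, 30, 21, 16, 25] -> max=30
step 9: append 28 -> window=[30, 21, 16, 25, 28] -> max=30
Window #5 max = 30

Answer: 30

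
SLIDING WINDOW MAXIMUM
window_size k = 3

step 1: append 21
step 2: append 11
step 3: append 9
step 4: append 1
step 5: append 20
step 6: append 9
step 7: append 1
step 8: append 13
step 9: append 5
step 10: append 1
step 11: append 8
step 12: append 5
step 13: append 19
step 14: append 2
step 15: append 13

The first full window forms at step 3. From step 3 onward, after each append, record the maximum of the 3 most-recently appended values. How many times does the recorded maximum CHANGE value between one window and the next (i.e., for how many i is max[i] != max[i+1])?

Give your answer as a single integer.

Answer: 5

Derivation:
step 1: append 21 -> window=[21] (not full yet)
step 2: append 11 -> window=[21, 11] (not full yet)
step 3: append 9 -> window=[21, 11, 9] -> max=21
step 4: append 1 -> window=[11, 9, 1] -> max=11
step 5: append 20 -> window=[9, 1, 20] -> max=20
step 6: append 9 -> window=[1, 20, 9] -> max=20
step 7: append 1 -> window=[20, 9, 1] -> max=20
step 8: append 13 -> window=[9, 1, 13] -> max=13
step 9: append 5 -> window=[1, 13, 5] -> max=13
step 10: append 1 -> window=[13, 5, 1] -> max=13
step 11: append 8 -> window=[5, 1, 8] -> max=8
step 12: append 5 -> window=[1, 8, 5] -> max=8
step 13: append 19 -> window=[8, 5, 19] -> max=19
step 14: append 2 -> window=[5, 19, 2] -> max=19
step 15: append 13 -> window=[19, 2, 13] -> max=19
Recorded maximums: 21 11 20 20 20 13 13 13 8 8 19 19 19
Changes between consecutive maximums: 5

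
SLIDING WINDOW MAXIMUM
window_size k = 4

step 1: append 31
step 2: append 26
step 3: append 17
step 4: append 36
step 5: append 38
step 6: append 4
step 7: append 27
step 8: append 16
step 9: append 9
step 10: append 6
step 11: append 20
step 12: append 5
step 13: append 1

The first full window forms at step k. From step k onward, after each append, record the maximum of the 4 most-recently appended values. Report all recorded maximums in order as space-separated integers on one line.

step 1: append 31 -> window=[31] (not full yet)
step 2: append 26 -> window=[31, 26] (not full yet)
step 3: append 17 -> window=[31, 26, 17] (not full yet)
step 4: append 36 -> window=[31, 26, 17, 36] -> max=36
step 5: append 38 -> window=[26, 17, 36, 38] -> max=38
step 6: append 4 -> window=[17, 36, 38, 4] -> max=38
step 7: append 27 -> window=[36, 38, 4, 27] -> max=38
step 8: append 16 -> window=[38, 4, 27, 16] -> max=38
step 9: append 9 -> window=[4, 27, 16, 9] -> max=27
step 10: append 6 -> window=[27, 16, 9, 6] -> max=27
step 11: append 20 -> window=[16, 9, 6, 20] -> max=20
step 12: append 5 -> window=[9, 6, 20, 5] -> max=20
step 13: append 1 -> window=[6, 20, 5, 1] -> max=20

Answer: 36 38 38 38 38 27 27 20 20 20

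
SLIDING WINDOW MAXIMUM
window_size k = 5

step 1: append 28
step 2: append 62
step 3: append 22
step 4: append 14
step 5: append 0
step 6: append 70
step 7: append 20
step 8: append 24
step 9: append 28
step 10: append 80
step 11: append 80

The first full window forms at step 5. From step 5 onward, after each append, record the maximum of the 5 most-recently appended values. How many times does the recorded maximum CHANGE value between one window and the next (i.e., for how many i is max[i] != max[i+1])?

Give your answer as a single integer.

Answer: 2

Derivation:
step 1: append 28 -> window=[28] (not full yet)
step 2: append 62 -> window=[28, 62] (not full yet)
step 3: append 22 -> window=[28, 62, 22] (not full yet)
step 4: append 14 -> window=[28, 62, 22, 14] (not full yet)
step 5: append 0 -> window=[28, 62, 22, 14, 0] -> max=62
step 6: append 70 -> window=[62, 22, 14, 0, 70] -> max=70
step 7: append 20 -> window=[22, 14, 0, 70, 20] -> max=70
step 8: append 24 -> window=[14, 0, 70, 20, 24] -> max=70
step 9: append 28 -> window=[0, 70, 20, 24, 28] -> max=70
step 10: append 80 -> window=[70, 20, 24, 28, 80] -> max=80
step 11: append 80 -> window=[20, 24, 28, 80, 80] -> max=80
Recorded maximums: 62 70 70 70 70 80 80
Changes between consecutive maximums: 2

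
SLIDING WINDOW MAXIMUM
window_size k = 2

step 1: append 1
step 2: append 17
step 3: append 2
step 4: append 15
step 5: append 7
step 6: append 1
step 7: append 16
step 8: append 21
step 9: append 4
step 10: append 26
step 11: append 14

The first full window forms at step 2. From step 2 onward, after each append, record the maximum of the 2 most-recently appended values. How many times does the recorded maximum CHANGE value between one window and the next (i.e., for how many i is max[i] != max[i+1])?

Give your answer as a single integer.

step 1: append 1 -> window=[1] (not full yet)
step 2: append 17 -> window=[1, 17] -> max=17
step 3: append 2 -> window=[17, 2] -> max=17
step 4: append 15 -> window=[2, 15] -> max=15
step 5: append 7 -> window=[15, 7] -> max=15
step 6: append 1 -> window=[7, 1] -> max=7
step 7: append 16 -> window=[1, 16] -> max=16
step 8: append 21 -> window=[16, 21] -> max=21
step 9: append 4 -> window=[21, 4] -> max=21
step 10: append 26 -> window=[4, 26] -> max=26
step 11: append 14 -> window=[26, 14] -> max=26
Recorded maximums: 17 17 15 15 7 16 21 21 26 26
Changes between consecutive maximums: 5

Answer: 5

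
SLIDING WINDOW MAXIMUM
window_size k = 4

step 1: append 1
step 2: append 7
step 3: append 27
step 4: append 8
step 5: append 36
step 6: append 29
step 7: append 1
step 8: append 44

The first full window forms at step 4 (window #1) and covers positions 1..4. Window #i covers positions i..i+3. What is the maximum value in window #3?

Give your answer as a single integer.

Answer: 36

Derivation:
step 1: append 1 -> window=[1] (not full yet)
step 2: append 7 -> window=[1, 7] (not full yet)
step 3: append 27 -> window=[1, 7, 27] (not full yet)
step 4: append 8 -> window=[1, 7, 27, 8] -> max=27
step 5: append 36 -> window=[7, 27, 8, 36] -> max=36
step 6: append 29 -> window=[27, 8, 36, 29] -> max=36
Window #3 max = 36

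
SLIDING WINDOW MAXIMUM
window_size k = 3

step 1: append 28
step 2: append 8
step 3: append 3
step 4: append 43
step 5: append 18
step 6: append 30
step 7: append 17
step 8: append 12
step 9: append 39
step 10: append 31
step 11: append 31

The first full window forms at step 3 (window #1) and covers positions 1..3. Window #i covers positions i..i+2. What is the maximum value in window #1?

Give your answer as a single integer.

Answer: 28

Derivation:
step 1: append 28 -> window=[28] (not full yet)
step 2: append 8 -> window=[28, 8] (not full yet)
step 3: append 3 -> window=[28, 8, 3] -> max=28
Window #1 max = 28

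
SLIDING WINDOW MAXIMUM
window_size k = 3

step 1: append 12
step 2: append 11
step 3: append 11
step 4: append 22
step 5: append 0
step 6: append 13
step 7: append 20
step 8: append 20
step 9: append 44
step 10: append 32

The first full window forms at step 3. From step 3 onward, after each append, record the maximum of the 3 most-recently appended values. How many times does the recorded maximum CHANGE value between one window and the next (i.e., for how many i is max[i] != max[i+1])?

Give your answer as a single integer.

Answer: 3

Derivation:
step 1: append 12 -> window=[12] (not full yet)
step 2: append 11 -> window=[12, 11] (not full yet)
step 3: append 11 -> window=[12, 11, 11] -> max=12
step 4: append 22 -> window=[11, 11, 22] -> max=22
step 5: append 0 -> window=[11, 22, 0] -> max=22
step 6: append 13 -> window=[22, 0, 13] -> max=22
step 7: append 20 -> window=[0, 13, 20] -> max=20
step 8: append 20 -> window=[13, 20, 20] -> max=20
step 9: append 44 -> window=[20, 20, 44] -> max=44
step 10: append 32 -> window=[20, 44, 32] -> max=44
Recorded maximums: 12 22 22 22 20 20 44 44
Changes between consecutive maximums: 3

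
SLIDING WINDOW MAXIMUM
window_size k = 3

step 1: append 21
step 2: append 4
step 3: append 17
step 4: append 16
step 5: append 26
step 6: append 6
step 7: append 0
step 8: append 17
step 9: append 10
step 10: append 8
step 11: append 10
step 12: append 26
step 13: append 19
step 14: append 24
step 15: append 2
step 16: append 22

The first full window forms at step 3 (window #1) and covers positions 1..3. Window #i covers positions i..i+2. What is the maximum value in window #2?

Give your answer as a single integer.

Answer: 17

Derivation:
step 1: append 21 -> window=[21] (not full yet)
step 2: append 4 -> window=[21, 4] (not full yet)
step 3: append 17 -> window=[21, 4, 17] -> max=21
step 4: append 16 -> window=[4, 17, 16] -> max=17
Window #2 max = 17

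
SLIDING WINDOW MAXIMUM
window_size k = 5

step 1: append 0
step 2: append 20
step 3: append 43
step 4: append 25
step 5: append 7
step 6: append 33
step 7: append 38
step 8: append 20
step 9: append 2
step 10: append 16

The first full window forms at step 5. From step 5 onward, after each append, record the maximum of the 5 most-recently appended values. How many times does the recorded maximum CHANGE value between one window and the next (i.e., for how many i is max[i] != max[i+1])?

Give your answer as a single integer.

step 1: append 0 -> window=[0] (not full yet)
step 2: append 20 -> window=[0, 20] (not full yet)
step 3: append 43 -> window=[0, 20, 43] (not full yet)
step 4: append 25 -> window=[0, 20, 43, 25] (not full yet)
step 5: append 7 -> window=[0, 20, 43, 25, 7] -> max=43
step 6: append 33 -> window=[20, 43, 25, 7, 33] -> max=43
step 7: append 38 -> window=[43, 25, 7, 33, 38] -> max=43
step 8: append 20 -> window=[25, 7, 33, 38, 20] -> max=38
step 9: append 2 -> window=[7, 33, 38, 20, 2] -> max=38
step 10: append 16 -> window=[33, 38, 20, 2, 16] -> max=38
Recorded maximums: 43 43 43 38 38 38
Changes between consecutive maximums: 1

Answer: 1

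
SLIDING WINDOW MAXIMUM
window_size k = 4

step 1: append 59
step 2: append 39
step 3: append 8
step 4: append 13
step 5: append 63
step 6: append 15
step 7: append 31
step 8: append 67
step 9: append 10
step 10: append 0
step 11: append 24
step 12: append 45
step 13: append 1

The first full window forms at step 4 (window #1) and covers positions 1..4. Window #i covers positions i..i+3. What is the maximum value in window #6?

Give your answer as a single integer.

step 1: append 59 -> window=[59] (not full yet)
step 2: append 39 -> window=[59, 39] (not full yet)
step 3: append 8 -> window=[59, 39, 8] (not full yet)
step 4: append 13 -> window=[59, 39, 8, 13] -> max=59
step 5: append 63 -> window=[39, 8, 13, 63] -> max=63
step 6: append 15 -> window=[8, 13, 63, 15] -> max=63
step 7: append 31 -> window=[13, 63, 15, 31] -> max=63
step 8: append 67 -> window=[63, 15, 31, 67] -> max=67
step 9: append 10 -> window=[15, 31, 67, 10] -> max=67
Window #6 max = 67

Answer: 67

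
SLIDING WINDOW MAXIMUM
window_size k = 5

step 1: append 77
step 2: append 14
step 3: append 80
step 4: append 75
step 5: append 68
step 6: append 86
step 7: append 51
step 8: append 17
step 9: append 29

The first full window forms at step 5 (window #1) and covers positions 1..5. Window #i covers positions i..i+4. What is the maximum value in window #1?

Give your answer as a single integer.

Answer: 80

Derivation:
step 1: append 77 -> window=[77] (not full yet)
step 2: append 14 -> window=[77, 14] (not full yet)
step 3: append 80 -> window=[77, 14, 80] (not full yet)
step 4: append 75 -> window=[77, 14, 80, 75] (not full yet)
step 5: append 68 -> window=[77, 14, 80, 75, 68] -> max=80
Window #1 max = 80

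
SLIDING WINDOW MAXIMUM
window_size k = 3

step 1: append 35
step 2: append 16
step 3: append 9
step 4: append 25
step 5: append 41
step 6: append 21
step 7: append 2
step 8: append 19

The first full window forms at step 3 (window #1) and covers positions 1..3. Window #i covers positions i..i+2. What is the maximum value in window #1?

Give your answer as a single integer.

Answer: 35

Derivation:
step 1: append 35 -> window=[35] (not full yet)
step 2: append 16 -> window=[35, 16] (not full yet)
step 3: append 9 -> window=[35, 16, 9] -> max=35
Window #1 max = 35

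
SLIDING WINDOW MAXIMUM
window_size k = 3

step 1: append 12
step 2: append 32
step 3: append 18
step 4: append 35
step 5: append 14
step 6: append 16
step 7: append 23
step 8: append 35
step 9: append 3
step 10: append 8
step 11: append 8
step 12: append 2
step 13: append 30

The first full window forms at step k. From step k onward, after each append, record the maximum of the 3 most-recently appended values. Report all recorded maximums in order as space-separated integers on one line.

step 1: append 12 -> window=[12] (not full yet)
step 2: append 32 -> window=[12, 32] (not full yet)
step 3: append 18 -> window=[12, 32, 18] -> max=32
step 4: append 35 -> window=[32, 18, 35] -> max=35
step 5: append 14 -> window=[18, 35, 14] -> max=35
step 6: append 16 -> window=[35, 14, 16] -> max=35
step 7: append 23 -> window=[14, 16, 23] -> max=23
step 8: append 35 -> window=[16, 23, 35] -> max=35
step 9: append 3 -> window=[23, 35, 3] -> max=35
step 10: append 8 -> window=[35, 3, 8] -> max=35
step 11: append 8 -> window=[3, 8, 8] -> max=8
step 12: append 2 -> window=[8, 8, 2] -> max=8
step 13: append 30 -> window=[8, 2, 30] -> max=30

Answer: 32 35 35 35 23 35 35 35 8 8 30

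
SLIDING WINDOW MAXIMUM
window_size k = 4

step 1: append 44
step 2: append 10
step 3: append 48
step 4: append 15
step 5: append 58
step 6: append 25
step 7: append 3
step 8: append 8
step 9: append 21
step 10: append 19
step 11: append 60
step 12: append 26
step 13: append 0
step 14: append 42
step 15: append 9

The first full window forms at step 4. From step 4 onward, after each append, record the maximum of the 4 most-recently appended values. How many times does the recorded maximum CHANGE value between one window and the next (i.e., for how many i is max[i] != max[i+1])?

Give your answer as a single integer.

step 1: append 44 -> window=[44] (not full yet)
step 2: append 10 -> window=[44, 10] (not full yet)
step 3: append 48 -> window=[44, 10, 48] (not full yet)
step 4: append 15 -> window=[44, 10, 48, 15] -> max=48
step 5: append 58 -> window=[10, 48, 15, 58] -> max=58
step 6: append 25 -> window=[48, 15, 58, 25] -> max=58
step 7: append 3 -> window=[15, 58, 25, 3] -> max=58
step 8: append 8 -> window=[58, 25, 3, 8] -> max=58
step 9: append 21 -> window=[25, 3, 8, 21] -> max=25
step 10: append 19 -> window=[3, 8, 21, 19] -> max=21
step 11: append 60 -> window=[8, 21, 19, 60] -> max=60
step 12: append 26 -> window=[21, 19, 60, 26] -> max=60
step 13: append 0 -> window=[19, 60, 26, 0] -> max=60
step 14: append 42 -> window=[60, 26, 0, 42] -> max=60
step 15: append 9 -> window=[26, 0, 42, 9] -> max=42
Recorded maximums: 48 58 58 58 58 25 21 60 60 60 60 42
Changes between consecutive maximums: 5

Answer: 5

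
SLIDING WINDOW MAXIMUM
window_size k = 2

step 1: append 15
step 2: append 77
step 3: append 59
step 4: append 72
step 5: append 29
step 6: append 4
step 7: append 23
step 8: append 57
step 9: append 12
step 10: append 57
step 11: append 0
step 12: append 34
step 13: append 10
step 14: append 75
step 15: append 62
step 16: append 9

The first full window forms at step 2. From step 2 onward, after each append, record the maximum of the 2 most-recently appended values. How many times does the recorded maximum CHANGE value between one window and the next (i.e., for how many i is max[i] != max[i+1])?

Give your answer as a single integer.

step 1: append 15 -> window=[15] (not full yet)
step 2: append 77 -> window=[15, 77] -> max=77
step 3: append 59 -> window=[77, 59] -> max=77
step 4: append 72 -> window=[59, 72] -> max=72
step 5: append 29 -> window=[72, 29] -> max=72
step 6: append 4 -> window=[29, 4] -> max=29
step 7: append 23 -> window=[4, 23] -> max=23
step 8: append 57 -> window=[23, 57] -> max=57
step 9: append 12 -> window=[57, 12] -> max=57
step 10: append 57 -> window=[12, 57] -> max=57
step 11: append 0 -> window=[57, 0] -> max=57
step 12: append 34 -> window=[0, 34] -> max=34
step 13: append 10 -> window=[34, 10] -> max=34
step 14: append 75 -> window=[10, 75] -> max=75
step 15: append 62 -> window=[75, 62] -> max=75
step 16: append 9 -> window=[62, 9] -> max=62
Recorded maximums: 77 77 72 72 29 23 57 57 57 57 34 34 75 75 62
Changes between consecutive maximums: 7

Answer: 7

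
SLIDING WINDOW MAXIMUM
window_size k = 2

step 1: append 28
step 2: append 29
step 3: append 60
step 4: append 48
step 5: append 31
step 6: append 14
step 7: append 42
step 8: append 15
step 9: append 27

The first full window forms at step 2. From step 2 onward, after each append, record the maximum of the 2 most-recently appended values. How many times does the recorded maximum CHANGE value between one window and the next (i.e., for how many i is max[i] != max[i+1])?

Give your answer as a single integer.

Answer: 5

Derivation:
step 1: append 28 -> window=[28] (not full yet)
step 2: append 29 -> window=[28, 29] -> max=29
step 3: append 60 -> window=[29, 60] -> max=60
step 4: append 48 -> window=[60, 48] -> max=60
step 5: append 31 -> window=[48, 31] -> max=48
step 6: append 14 -> window=[31, 14] -> max=31
step 7: append 42 -> window=[14, 42] -> max=42
step 8: append 15 -> window=[42, 15] -> max=42
step 9: append 27 -> window=[15, 27] -> max=27
Recorded maximums: 29 60 60 48 31 42 42 27
Changes between consecutive maximums: 5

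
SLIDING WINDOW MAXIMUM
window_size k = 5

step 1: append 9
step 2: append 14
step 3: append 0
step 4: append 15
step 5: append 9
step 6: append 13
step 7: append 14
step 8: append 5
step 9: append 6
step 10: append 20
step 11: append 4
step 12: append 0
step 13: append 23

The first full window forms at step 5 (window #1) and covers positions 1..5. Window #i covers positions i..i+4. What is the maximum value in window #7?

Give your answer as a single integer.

Answer: 20

Derivation:
step 1: append 9 -> window=[9] (not full yet)
step 2: append 14 -> window=[9, 14] (not full yet)
step 3: append 0 -> window=[9, 14, 0] (not full yet)
step 4: append 15 -> window=[9, 14, 0, 15] (not full yet)
step 5: append 9 -> window=[9, 14, 0, 15, 9] -> max=15
step 6: append 13 -> window=[14, 0, 15, 9, 13] -> max=15
step 7: append 14 -> window=[0, 15, 9, 13, 14] -> max=15
step 8: append 5 -> window=[15, 9, 13, 14, 5] -> max=15
step 9: append 6 -> window=[9, 13, 14, 5, 6] -> max=14
step 10: append 20 -> window=[13, 14, 5, 6, 20] -> max=20
step 11: append 4 -> window=[14, 5, 6, 20, 4] -> max=20
Window #7 max = 20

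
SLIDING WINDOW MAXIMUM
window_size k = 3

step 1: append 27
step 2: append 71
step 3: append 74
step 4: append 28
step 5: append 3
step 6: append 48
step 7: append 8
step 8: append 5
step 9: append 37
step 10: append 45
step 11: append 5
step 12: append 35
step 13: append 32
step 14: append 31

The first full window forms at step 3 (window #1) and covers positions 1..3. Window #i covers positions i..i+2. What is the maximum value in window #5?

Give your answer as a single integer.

step 1: append 27 -> window=[27] (not full yet)
step 2: append 71 -> window=[27, 71] (not full yet)
step 3: append 74 -> window=[27, 71, 74] -> max=74
step 4: append 28 -> window=[71, 74, 28] -> max=74
step 5: append 3 -> window=[74, 28, 3] -> max=74
step 6: append 48 -> window=[28, 3, 48] -> max=48
step 7: append 8 -> window=[3, 48, 8] -> max=48
Window #5 max = 48

Answer: 48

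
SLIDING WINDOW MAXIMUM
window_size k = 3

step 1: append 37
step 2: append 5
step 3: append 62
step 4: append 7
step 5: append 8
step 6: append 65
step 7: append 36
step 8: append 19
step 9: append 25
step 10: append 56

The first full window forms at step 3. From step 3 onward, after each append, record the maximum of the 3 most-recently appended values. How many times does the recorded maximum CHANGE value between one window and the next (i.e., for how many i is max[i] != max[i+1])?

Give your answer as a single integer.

Answer: 3

Derivation:
step 1: append 37 -> window=[37] (not full yet)
step 2: append 5 -> window=[37, 5] (not full yet)
step 3: append 62 -> window=[37, 5, 62] -> max=62
step 4: append 7 -> window=[5, 62, 7] -> max=62
step 5: append 8 -> window=[62, 7, 8] -> max=62
step 6: append 65 -> window=[7, 8, 65] -> max=65
step 7: append 36 -> window=[8, 65, 36] -> max=65
step 8: append 19 -> window=[65, 36, 19] -> max=65
step 9: append 25 -> window=[36, 19, 25] -> max=36
step 10: append 56 -> window=[19, 25, 56] -> max=56
Recorded maximums: 62 62 62 65 65 65 36 56
Changes between consecutive maximums: 3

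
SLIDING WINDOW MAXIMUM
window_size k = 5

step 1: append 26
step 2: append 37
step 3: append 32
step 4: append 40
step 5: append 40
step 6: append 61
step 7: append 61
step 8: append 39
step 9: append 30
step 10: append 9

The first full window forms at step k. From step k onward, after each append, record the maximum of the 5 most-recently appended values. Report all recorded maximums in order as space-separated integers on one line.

step 1: append 26 -> window=[26] (not full yet)
step 2: append 37 -> window=[26, 37] (not full yet)
step 3: append 32 -> window=[26, 37, 32] (not full yet)
step 4: append 40 -> window=[26, 37, 32, 40] (not full yet)
step 5: append 40 -> window=[26, 37, 32, 40, 40] -> max=40
step 6: append 61 -> window=[37, 32, 40, 40, 61] -> max=61
step 7: append 61 -> window=[32, 40, 40, 61, 61] -> max=61
step 8: append 39 -> window=[40, 40, 61, 61, 39] -> max=61
step 9: append 30 -> window=[40, 61, 61, 39, 30] -> max=61
step 10: append 9 -> window=[61, 61, 39, 30, 9] -> max=61

Answer: 40 61 61 61 61 61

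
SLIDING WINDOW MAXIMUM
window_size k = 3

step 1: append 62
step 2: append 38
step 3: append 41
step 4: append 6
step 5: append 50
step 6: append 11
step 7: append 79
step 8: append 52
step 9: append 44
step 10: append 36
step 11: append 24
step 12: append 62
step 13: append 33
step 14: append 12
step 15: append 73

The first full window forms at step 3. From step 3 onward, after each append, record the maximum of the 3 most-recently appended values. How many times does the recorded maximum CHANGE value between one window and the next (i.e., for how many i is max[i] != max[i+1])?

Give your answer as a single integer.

Answer: 7

Derivation:
step 1: append 62 -> window=[62] (not full yet)
step 2: append 38 -> window=[62, 38] (not full yet)
step 3: append 41 -> window=[62, 38, 41] -> max=62
step 4: append 6 -> window=[38, 41, 6] -> max=41
step 5: append 50 -> window=[41, 6, 50] -> max=50
step 6: append 11 -> window=[6, 50, 11] -> max=50
step 7: append 79 -> window=[50, 11, 79] -> max=79
step 8: append 52 -> window=[11, 79, 52] -> max=79
step 9: append 44 -> window=[79, 52, 44] -> max=79
step 10: append 36 -> window=[52, 44, 36] -> max=52
step 11: append 24 -> window=[44, 36, 24] -> max=44
step 12: append 62 -> window=[36, 24, 62] -> max=62
step 13: append 33 -> window=[24, 62, 33] -> max=62
step 14: append 12 -> window=[62, 33, 12] -> max=62
step 15: append 73 -> window=[33, 12, 73] -> max=73
Recorded maximums: 62 41 50 50 79 79 79 52 44 62 62 62 73
Changes between consecutive maximums: 7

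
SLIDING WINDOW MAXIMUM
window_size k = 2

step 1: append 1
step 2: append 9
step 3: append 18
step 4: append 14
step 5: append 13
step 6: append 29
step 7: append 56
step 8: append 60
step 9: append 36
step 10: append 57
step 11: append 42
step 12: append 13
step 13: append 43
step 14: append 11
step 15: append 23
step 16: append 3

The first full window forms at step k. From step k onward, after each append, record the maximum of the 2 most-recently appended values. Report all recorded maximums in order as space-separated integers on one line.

Answer: 9 18 18 14 29 56 60 60 57 57 42 43 43 23 23

Derivation:
step 1: append 1 -> window=[1] (not full yet)
step 2: append 9 -> window=[1, 9] -> max=9
step 3: append 18 -> window=[9, 18] -> max=18
step 4: append 14 -> window=[18, 14] -> max=18
step 5: append 13 -> window=[14, 13] -> max=14
step 6: append 29 -> window=[13, 29] -> max=29
step 7: append 56 -> window=[29, 56] -> max=56
step 8: append 60 -> window=[56, 60] -> max=60
step 9: append 36 -> window=[60, 36] -> max=60
step 10: append 57 -> window=[36, 57] -> max=57
step 11: append 42 -> window=[57, 42] -> max=57
step 12: append 13 -> window=[42, 13] -> max=42
step 13: append 43 -> window=[13, 43] -> max=43
step 14: append 11 -> window=[43, 11] -> max=43
step 15: append 23 -> window=[11, 23] -> max=23
step 16: append 3 -> window=[23, 3] -> max=23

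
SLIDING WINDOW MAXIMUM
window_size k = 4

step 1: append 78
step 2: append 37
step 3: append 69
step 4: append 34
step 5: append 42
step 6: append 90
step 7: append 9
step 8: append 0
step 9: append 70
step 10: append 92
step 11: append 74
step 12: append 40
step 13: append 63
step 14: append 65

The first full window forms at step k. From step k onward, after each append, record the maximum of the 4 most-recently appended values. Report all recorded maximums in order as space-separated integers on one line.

Answer: 78 69 90 90 90 90 92 92 92 92 74

Derivation:
step 1: append 78 -> window=[78] (not full yet)
step 2: append 37 -> window=[78, 37] (not full yet)
step 3: append 69 -> window=[78, 37, 69] (not full yet)
step 4: append 34 -> window=[78, 37, 69, 34] -> max=78
step 5: append 42 -> window=[37, 69, 34, 42] -> max=69
step 6: append 90 -> window=[69, 34, 42, 90] -> max=90
step 7: append 9 -> window=[34, 42, 90, 9] -> max=90
step 8: append 0 -> window=[42, 90, 9, 0] -> max=90
step 9: append 70 -> window=[90, 9, 0, 70] -> max=90
step 10: append 92 -> window=[9, 0, 70, 92] -> max=92
step 11: append 74 -> window=[0, 70, 92, 74] -> max=92
step 12: append 40 -> window=[70, 92, 74, 40] -> max=92
step 13: append 63 -> window=[92, 74, 40, 63] -> max=92
step 14: append 65 -> window=[74, 40, 63, 65] -> max=74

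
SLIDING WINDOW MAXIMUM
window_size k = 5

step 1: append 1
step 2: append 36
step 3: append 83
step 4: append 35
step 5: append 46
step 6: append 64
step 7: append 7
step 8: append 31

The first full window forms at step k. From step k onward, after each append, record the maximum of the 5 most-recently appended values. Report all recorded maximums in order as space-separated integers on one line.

Answer: 83 83 83 64

Derivation:
step 1: append 1 -> window=[1] (not full yet)
step 2: append 36 -> window=[1, 36] (not full yet)
step 3: append 83 -> window=[1, 36, 83] (not full yet)
step 4: append 35 -> window=[1, 36, 83, 35] (not full yet)
step 5: append 46 -> window=[1, 36, 83, 35, 46] -> max=83
step 6: append 64 -> window=[36, 83, 35, 46, 64] -> max=83
step 7: append 7 -> window=[83, 35, 46, 64, 7] -> max=83
step 8: append 31 -> window=[35, 46, 64, 7, 31] -> max=64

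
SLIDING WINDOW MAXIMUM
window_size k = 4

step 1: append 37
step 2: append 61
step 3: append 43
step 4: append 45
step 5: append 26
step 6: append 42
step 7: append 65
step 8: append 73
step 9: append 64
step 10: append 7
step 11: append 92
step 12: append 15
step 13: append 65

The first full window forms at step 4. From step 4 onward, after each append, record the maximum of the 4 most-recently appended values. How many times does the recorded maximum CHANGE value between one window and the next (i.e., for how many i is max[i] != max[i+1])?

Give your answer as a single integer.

Answer: 4

Derivation:
step 1: append 37 -> window=[37] (not full yet)
step 2: append 61 -> window=[37, 61] (not full yet)
step 3: append 43 -> window=[37, 61, 43] (not full yet)
step 4: append 45 -> window=[37, 61, 43, 45] -> max=61
step 5: append 26 -> window=[61, 43, 45, 26] -> max=61
step 6: append 42 -> window=[43, 45, 26, 42] -> max=45
step 7: append 65 -> window=[45, 26, 42, 65] -> max=65
step 8: append 73 -> window=[26, 42, 65, 73] -> max=73
step 9: append 64 -> window=[42, 65, 73, 64] -> max=73
step 10: append 7 -> window=[65, 73, 64, 7] -> max=73
step 11: append 92 -> window=[73, 64, 7, 92] -> max=92
step 12: append 15 -> window=[64, 7, 92, 15] -> max=92
step 13: append 65 -> window=[7, 92, 15, 65] -> max=92
Recorded maximums: 61 61 45 65 73 73 73 92 92 92
Changes between consecutive maximums: 4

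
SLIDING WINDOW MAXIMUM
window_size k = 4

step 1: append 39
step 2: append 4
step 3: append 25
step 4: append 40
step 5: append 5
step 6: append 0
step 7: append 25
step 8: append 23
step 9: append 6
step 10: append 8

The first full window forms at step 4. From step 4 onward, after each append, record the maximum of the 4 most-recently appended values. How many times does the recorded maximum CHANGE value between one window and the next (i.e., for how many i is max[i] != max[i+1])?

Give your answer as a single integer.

step 1: append 39 -> window=[39] (not full yet)
step 2: append 4 -> window=[39, 4] (not full yet)
step 3: append 25 -> window=[39, 4, 25] (not full yet)
step 4: append 40 -> window=[39, 4, 25, 40] -> max=40
step 5: append 5 -> window=[4, 25, 40, 5] -> max=40
step 6: append 0 -> window=[25, 40, 5, 0] -> max=40
step 7: append 25 -> window=[40, 5, 0, 25] -> max=40
step 8: append 23 -> window=[5, 0, 25, 23] -> max=25
step 9: append 6 -> window=[0, 25, 23, 6] -> max=25
step 10: append 8 -> window=[25, 23, 6, 8] -> max=25
Recorded maximums: 40 40 40 40 25 25 25
Changes between consecutive maximums: 1

Answer: 1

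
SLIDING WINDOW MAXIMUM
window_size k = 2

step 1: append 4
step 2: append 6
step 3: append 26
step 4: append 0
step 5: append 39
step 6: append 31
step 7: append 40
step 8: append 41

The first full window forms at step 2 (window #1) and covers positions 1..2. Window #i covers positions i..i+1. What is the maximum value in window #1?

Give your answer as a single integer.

Answer: 6

Derivation:
step 1: append 4 -> window=[4] (not full yet)
step 2: append 6 -> window=[4, 6] -> max=6
Window #1 max = 6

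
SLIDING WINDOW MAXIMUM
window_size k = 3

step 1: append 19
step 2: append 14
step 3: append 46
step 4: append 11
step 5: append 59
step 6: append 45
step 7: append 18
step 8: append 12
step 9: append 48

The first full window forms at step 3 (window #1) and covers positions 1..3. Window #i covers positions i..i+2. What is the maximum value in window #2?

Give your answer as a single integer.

Answer: 46

Derivation:
step 1: append 19 -> window=[19] (not full yet)
step 2: append 14 -> window=[19, 14] (not full yet)
step 3: append 46 -> window=[19, 14, 46] -> max=46
step 4: append 11 -> window=[14, 46, 11] -> max=46
Window #2 max = 46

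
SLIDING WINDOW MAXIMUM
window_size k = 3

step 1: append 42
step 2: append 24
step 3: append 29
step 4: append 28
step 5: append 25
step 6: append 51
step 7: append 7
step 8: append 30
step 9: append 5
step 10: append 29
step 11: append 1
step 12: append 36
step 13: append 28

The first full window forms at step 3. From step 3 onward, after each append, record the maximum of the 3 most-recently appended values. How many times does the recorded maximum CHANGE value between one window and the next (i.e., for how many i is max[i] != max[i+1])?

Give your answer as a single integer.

Answer: 5

Derivation:
step 1: append 42 -> window=[42] (not full yet)
step 2: append 24 -> window=[42, 24] (not full yet)
step 3: append 29 -> window=[42, 24, 29] -> max=42
step 4: append 28 -> window=[24, 29, 28] -> max=29
step 5: append 25 -> window=[29, 28, 25] -> max=29
step 6: append 51 -> window=[28, 25, 51] -> max=51
step 7: append 7 -> window=[25, 51, 7] -> max=51
step 8: append 30 -> window=[51, 7, 30] -> max=51
step 9: append 5 -> window=[7, 30, 5] -> max=30
step 10: append 29 -> window=[30, 5, 29] -> max=30
step 11: append 1 -> window=[5, 29, 1] -> max=29
step 12: append 36 -> window=[29, 1, 36] -> max=36
step 13: append 28 -> window=[1, 36, 28] -> max=36
Recorded maximums: 42 29 29 51 51 51 30 30 29 36 36
Changes between consecutive maximums: 5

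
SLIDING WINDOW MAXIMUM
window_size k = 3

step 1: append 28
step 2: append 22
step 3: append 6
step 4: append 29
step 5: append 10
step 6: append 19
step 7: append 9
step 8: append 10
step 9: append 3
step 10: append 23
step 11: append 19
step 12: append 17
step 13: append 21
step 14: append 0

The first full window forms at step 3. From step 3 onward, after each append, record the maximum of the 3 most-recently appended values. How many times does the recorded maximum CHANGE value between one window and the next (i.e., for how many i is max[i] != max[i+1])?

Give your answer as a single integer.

Answer: 5

Derivation:
step 1: append 28 -> window=[28] (not full yet)
step 2: append 22 -> window=[28, 22] (not full yet)
step 3: append 6 -> window=[28, 22, 6] -> max=28
step 4: append 29 -> window=[22, 6, 29] -> max=29
step 5: append 10 -> window=[6, 29, 10] -> max=29
step 6: append 19 -> window=[29, 10, 19] -> max=29
step 7: append 9 -> window=[10, 19, 9] -> max=19
step 8: append 10 -> window=[19, 9, 10] -> max=19
step 9: append 3 -> window=[9, 10, 3] -> max=10
step 10: append 23 -> window=[10, 3, 23] -> max=23
step 11: append 19 -> window=[3, 23, 19] -> max=23
step 12: append 17 -> window=[23, 19, 17] -> max=23
step 13: append 21 -> window=[19, 17, 21] -> max=21
step 14: append 0 -> window=[17, 21, 0] -> max=21
Recorded maximums: 28 29 29 29 19 19 10 23 23 23 21 21
Changes between consecutive maximums: 5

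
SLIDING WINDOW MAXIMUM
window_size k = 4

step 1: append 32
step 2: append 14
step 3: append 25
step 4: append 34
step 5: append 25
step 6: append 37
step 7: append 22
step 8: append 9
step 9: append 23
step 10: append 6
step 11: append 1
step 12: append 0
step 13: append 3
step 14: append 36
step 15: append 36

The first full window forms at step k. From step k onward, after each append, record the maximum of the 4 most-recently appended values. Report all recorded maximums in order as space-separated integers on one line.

Answer: 34 34 37 37 37 37 23 23 23 6 36 36

Derivation:
step 1: append 32 -> window=[32] (not full yet)
step 2: append 14 -> window=[32, 14] (not full yet)
step 3: append 25 -> window=[32, 14, 25] (not full yet)
step 4: append 34 -> window=[32, 14, 25, 34] -> max=34
step 5: append 25 -> window=[14, 25, 34, 25] -> max=34
step 6: append 37 -> window=[25, 34, 25, 37] -> max=37
step 7: append 22 -> window=[34, 25, 37, 22] -> max=37
step 8: append 9 -> window=[25, 37, 22, 9] -> max=37
step 9: append 23 -> window=[37, 22, 9, 23] -> max=37
step 10: append 6 -> window=[22, 9, 23, 6] -> max=23
step 11: append 1 -> window=[9, 23, 6, 1] -> max=23
step 12: append 0 -> window=[23, 6, 1, 0] -> max=23
step 13: append 3 -> window=[6, 1, 0, 3] -> max=6
step 14: append 36 -> window=[1, 0, 3, 36] -> max=36
step 15: append 36 -> window=[0, 3, 36, 36] -> max=36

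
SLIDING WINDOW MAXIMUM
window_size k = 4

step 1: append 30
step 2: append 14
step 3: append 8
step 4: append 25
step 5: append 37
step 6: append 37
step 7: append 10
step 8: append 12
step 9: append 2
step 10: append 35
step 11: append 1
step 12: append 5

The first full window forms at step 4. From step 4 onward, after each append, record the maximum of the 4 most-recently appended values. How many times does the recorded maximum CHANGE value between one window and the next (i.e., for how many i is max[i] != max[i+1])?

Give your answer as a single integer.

step 1: append 30 -> window=[30] (not full yet)
step 2: append 14 -> window=[30, 14] (not full yet)
step 3: append 8 -> window=[30, 14, 8] (not full yet)
step 4: append 25 -> window=[30, 14, 8, 25] -> max=30
step 5: append 37 -> window=[14, 8, 25, 37] -> max=37
step 6: append 37 -> window=[8, 25, 37, 37] -> max=37
step 7: append 10 -> window=[25, 37, 37, 10] -> max=37
step 8: append 12 -> window=[37, 37, 10, 12] -> max=37
step 9: append 2 -> window=[37, 10, 12, 2] -> max=37
step 10: append 35 -> window=[10, 12, 2, 35] -> max=35
step 11: append 1 -> window=[12, 2, 35, 1] -> max=35
step 12: append 5 -> window=[2, 35, 1, 5] -> max=35
Recorded maximums: 30 37 37 37 37 37 35 35 35
Changes between consecutive maximums: 2

Answer: 2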